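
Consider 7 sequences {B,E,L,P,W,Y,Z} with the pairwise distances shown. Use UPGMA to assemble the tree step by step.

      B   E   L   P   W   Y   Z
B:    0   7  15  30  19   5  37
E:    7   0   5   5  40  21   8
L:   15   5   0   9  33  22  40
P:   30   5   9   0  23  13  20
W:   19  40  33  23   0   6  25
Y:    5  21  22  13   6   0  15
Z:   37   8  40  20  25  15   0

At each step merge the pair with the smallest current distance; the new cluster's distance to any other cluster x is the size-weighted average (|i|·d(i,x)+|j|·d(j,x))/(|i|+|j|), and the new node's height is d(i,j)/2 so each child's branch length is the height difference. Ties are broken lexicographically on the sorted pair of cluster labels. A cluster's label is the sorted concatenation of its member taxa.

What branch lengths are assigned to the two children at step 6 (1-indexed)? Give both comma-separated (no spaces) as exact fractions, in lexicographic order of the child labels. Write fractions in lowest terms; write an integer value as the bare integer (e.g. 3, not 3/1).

3/4,145/12

step 1: merge (B,Y) at d=5; branch lengths B→5/2, Y→5/2; new cluster BY
  updated: d(BY,E)=14, d(BY,L)=37/2, d(BY,P)=43/2, d(BY,W)=25/2, d(BY,Z)=26
step 2: merge (E,L) at d=5; branch lengths E→5/2, L→5/2; new cluster EL
  updated: d(BY,EL)=65/4, d(EL,P)=7, d(EL,W)=73/2, d(EL,Z)=24
step 3: merge (EL,P) at d=7; branch lengths EL→1, P→7/2; new cluster ELP
  updated: d(BY,ELP)=18, d(ELP,W)=32, d(ELP,Z)=68/3
step 4: merge (BY,W) at d=25/2; branch lengths BY→15/4, W→25/4; new cluster BWY
  updated: d(BWY,ELP)=68/3, d(BWY,Z)=77/3
step 5: merge (BWY,ELP) at d=68/3; branch lengths BWY→61/12, ELP→47/6; new cluster BELPWY
  updated: d(BELPWY,Z)=145/6
step 6: merge (BELPWY,Z) at d=145/6; branch lengths BELPWY→3/4, Z→145/12; new cluster BELPWYZ
final tree: ((((B:5/2,Y:5/2):15/4,W:25/4):61/12,((E:5/2,L:5/2):1,P:7/2):47/6):3/4,Z:145/12)
total length: 201/4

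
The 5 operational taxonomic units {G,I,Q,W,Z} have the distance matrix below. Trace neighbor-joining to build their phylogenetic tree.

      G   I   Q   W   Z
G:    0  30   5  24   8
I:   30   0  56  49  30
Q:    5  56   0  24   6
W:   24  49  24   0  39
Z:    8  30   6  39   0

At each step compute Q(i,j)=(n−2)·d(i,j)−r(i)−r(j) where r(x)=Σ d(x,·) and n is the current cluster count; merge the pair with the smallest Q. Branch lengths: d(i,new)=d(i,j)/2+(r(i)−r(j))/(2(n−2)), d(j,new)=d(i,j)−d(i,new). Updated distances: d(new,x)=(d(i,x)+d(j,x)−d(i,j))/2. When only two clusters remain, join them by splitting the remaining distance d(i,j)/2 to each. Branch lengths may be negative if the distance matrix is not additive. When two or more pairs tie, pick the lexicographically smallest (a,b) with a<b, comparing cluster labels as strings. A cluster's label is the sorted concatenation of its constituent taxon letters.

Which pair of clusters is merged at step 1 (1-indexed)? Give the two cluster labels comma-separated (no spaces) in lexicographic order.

iteration 1: select I,Z (d=30, Q=-158); attach at lengths (86/3, 4/3); label the merged cluster IZ
  updated: d(G,IZ)=4, d(IZ,Q)=16, d(IZ,W)=29
iteration 2: select G,IZ (d=4, Q=-74); attach at lengths (-2, 6); label the merged cluster GIZ
  updated: d(GIZ,Q)=17/2, d(GIZ,W)=49/2
iteration 3: select GIZ,Q (d=17/2, Q=-57); attach at lengths (9/2, 4); label the merged cluster GIQZ
  updated: d(GIQZ,W)=20
iteration 4: select GIQZ,W (d=20); attach at lengths (10, 10); label the merged cluster GIQWZ
final tree: (((G:-2,(I:86/3,Z:4/3):6):9/2,Q:4):10,W:10)
total length: 125/2

I,Z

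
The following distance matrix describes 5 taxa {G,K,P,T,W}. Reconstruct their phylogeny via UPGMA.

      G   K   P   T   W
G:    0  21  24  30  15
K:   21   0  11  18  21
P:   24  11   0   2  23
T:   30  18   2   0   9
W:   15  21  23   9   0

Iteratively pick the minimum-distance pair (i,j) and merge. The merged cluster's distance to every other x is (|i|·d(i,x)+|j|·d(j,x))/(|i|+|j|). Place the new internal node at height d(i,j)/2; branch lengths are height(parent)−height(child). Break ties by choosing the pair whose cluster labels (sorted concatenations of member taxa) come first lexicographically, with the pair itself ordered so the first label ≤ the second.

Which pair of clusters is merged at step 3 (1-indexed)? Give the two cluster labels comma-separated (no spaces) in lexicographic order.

G,W

step 1: merge (P,T) at d=2; branch lengths P→1, T→1; new cluster PT
  updated: d(G,PT)=27, d(K,PT)=29/2, d(PT,W)=16
step 2: merge (K,PT) at d=29/2; branch lengths K→29/4, PT→25/4; new cluster KPT
  updated: d(G,KPT)=25, d(KPT,W)=53/3
step 3: merge (G,W) at d=15; branch lengths G→15/2, W→15/2; new cluster GW
  updated: d(GW,KPT)=64/3
step 4: merge (GW,KPT) at d=64/3; branch lengths GW→19/6, KPT→41/12; new cluster GKPTW
final tree: ((G:15/2,W:15/2):19/6,(K:29/4,(P:1,T:1):25/4):41/12)
total length: 445/12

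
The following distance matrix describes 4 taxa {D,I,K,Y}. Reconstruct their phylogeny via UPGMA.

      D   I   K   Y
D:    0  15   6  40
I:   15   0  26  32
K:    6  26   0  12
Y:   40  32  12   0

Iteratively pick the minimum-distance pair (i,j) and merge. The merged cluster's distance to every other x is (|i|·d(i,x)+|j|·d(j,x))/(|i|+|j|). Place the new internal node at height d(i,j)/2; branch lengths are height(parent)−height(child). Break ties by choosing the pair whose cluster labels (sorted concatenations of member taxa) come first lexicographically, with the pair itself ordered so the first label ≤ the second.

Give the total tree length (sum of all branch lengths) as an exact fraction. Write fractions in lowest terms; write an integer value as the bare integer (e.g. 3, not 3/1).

step 1: merge (D,K) at d=6; branch lengths D→3, K→3; new cluster DK
  updated: d(DK,I)=41/2, d(DK,Y)=26
step 2: merge (DK,I) at d=41/2; branch lengths DK→29/4, I→41/4; new cluster DIK
  updated: d(DIK,Y)=28
step 3: merge (DIK,Y) at d=28; branch lengths DIK→15/4, Y→14; new cluster DIKY
final tree: (((D:3,K:3):29/4,I:41/4):15/4,Y:14)
total length: 165/4

165/4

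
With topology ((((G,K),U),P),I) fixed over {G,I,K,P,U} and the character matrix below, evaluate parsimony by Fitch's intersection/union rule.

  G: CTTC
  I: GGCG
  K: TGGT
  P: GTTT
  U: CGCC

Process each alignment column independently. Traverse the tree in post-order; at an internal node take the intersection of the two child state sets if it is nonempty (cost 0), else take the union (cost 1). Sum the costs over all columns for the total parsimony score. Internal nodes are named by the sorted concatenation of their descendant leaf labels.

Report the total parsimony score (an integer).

10

[col 0] GK: children G:{C}, K:{T} ∪→ {C,T}; cost 1
[col 0] GKU: children GK:{C,T}, U:{C} ∩→ {C}; cost 0
[col 0] GKPU: children GKU:{C}, P:{G} ∪→ {C,G}; cost 1
[col 0] GIKPU: children GKPU:{C,G}, I:{G} ∩→ {G}; cost 0
[col 1] GK: children G:{T}, K:{G} ∪→ {G,T}; cost 1
[col 1] GKU: children GK:{G,T}, U:{G} ∩→ {G}; cost 0
[col 1] GKPU: children GKU:{G}, P:{T} ∪→ {G,T}; cost 1
[col 1] GIKPU: children GKPU:{G,T}, I:{G} ∩→ {G}; cost 0
[col 2] GK: children G:{T}, K:{G} ∪→ {G,T}; cost 1
[col 2] GKU: children GK:{G,T}, U:{C} ∪→ {C,G,T}; cost 1
[col 2] GKPU: children GKU:{C,G,T}, P:{T} ∩→ {T}; cost 0
[col 2] GIKPU: children GKPU:{T}, I:{C} ∪→ {C,T}; cost 1
[col 3] GK: children G:{C}, K:{T} ∪→ {C,T}; cost 1
[col 3] GKU: children GK:{C,T}, U:{C} ∩→ {C}; cost 0
[col 3] GKPU: children GKU:{C}, P:{T} ∪→ {C,T}; cost 1
[col 3] GIKPU: children GKPU:{C,T}, I:{G} ∪→ {C,G,T}; cost 1
per-site changes: [2, 2, 3, 3]; total = 10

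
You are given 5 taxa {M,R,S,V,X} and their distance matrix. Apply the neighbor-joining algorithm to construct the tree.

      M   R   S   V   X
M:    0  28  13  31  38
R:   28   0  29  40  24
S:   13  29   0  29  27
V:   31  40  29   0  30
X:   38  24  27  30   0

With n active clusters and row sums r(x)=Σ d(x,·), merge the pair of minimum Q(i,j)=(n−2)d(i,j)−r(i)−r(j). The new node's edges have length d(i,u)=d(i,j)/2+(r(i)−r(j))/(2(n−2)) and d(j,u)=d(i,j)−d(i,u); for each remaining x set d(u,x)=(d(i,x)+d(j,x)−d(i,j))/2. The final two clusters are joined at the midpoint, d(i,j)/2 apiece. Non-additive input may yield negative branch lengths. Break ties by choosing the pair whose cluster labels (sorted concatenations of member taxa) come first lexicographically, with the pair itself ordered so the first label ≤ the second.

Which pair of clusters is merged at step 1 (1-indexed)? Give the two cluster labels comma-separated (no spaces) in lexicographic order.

M,S

1. join M+S (d=13, Q=-169) ⇒ MS; edges |M|=17/2, |S|=9/2
  updated: d(MS,R)=22, d(MS,V)=47/2, d(MS,X)=26
2. join MS+V (d=47/2, Q=-118) ⇒ MSV; edges |MS|=25/4, |V|=69/4
  updated: d(MSV,R)=77/4, d(MSV,X)=65/4
3. join MSV+R (d=77/4, Q=-119/2) ⇒ MRSV; edges |MSV|=23/4, |R|=27/2
  updated: d(MRSV,X)=21/2
4. join MRSV+X (d=21/2) ⇒ MRSVX; edges |MRSV|=21/4, |X|=21/4
final tree: ((((M:17/2,S:9/2):25/4,V:69/4):23/4,R:27/2):21/4,X:21/4)
total length: 265/4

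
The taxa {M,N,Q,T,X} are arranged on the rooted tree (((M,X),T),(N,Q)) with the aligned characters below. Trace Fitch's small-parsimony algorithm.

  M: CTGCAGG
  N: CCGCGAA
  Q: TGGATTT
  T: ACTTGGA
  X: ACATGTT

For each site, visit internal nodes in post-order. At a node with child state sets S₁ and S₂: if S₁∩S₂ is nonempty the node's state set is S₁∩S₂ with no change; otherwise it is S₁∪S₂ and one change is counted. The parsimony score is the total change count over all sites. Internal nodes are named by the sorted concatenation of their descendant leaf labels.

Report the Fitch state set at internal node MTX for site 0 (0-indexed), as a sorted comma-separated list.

[col 0] MX: children M:{C}, X:{A} ∪→ {A,C}; cost 1
[col 0] MTX: children MX:{A,C}, T:{A} ∩→ {A}; cost 0
[col 0] NQ: children N:{C}, Q:{T} ∪→ {C,T}; cost 1
[col 0] MNQTX: children MTX:{A}, NQ:{C,T} ∪→ {A,C,T}; cost 1
[col 1] MX: children M:{T}, X:{C} ∪→ {C,T}; cost 1
[col 1] MTX: children MX:{C,T}, T:{C} ∩→ {C}; cost 0
[col 1] NQ: children N:{C}, Q:{G} ∪→ {C,G}; cost 1
[col 1] MNQTX: children MTX:{C}, NQ:{C,G} ∩→ {C}; cost 0
[col 2] MX: children M:{G}, X:{A} ∪→ {A,G}; cost 1
[col 2] MTX: children MX:{A,G}, T:{T} ∪→ {A,G,T}; cost 1
[col 2] NQ: children N:{G}, Q:{G} ∩→ {G}; cost 0
[col 2] MNQTX: children MTX:{A,G,T}, NQ:{G} ∩→ {G}; cost 0
[col 3] MX: children M:{C}, X:{T} ∪→ {C,T}; cost 1
[col 3] MTX: children MX:{C,T}, T:{T} ∩→ {T}; cost 0
[col 3] NQ: children N:{C}, Q:{A} ∪→ {A,C}; cost 1
[col 3] MNQTX: children MTX:{T}, NQ:{A,C} ∪→ {A,C,T}; cost 1
[col 4] MX: children M:{A}, X:{G} ∪→ {A,G}; cost 1
[col 4] MTX: children MX:{A,G}, T:{G} ∩→ {G}; cost 0
[col 4] NQ: children N:{G}, Q:{T} ∪→ {G,T}; cost 1
[col 4] MNQTX: children MTX:{G}, NQ:{G,T} ∩→ {G}; cost 0
[col 5] MX: children M:{G}, X:{T} ∪→ {G,T}; cost 1
[col 5] MTX: children MX:{G,T}, T:{G} ∩→ {G}; cost 0
[col 5] NQ: children N:{A}, Q:{T} ∪→ {A,T}; cost 1
[col 5] MNQTX: children MTX:{G}, NQ:{A,T} ∪→ {A,G,T}; cost 1
[col 6] MX: children M:{G}, X:{T} ∪→ {G,T}; cost 1
[col 6] MTX: children MX:{G,T}, T:{A} ∪→ {A,G,T}; cost 1
[col 6] NQ: children N:{A}, Q:{T} ∪→ {A,T}; cost 1
[col 6] MNQTX: children MTX:{A,G,T}, NQ:{A,T} ∩→ {A,T}; cost 0
per-site changes: [3, 2, 2, 3, 2, 3, 3]; total = 18

A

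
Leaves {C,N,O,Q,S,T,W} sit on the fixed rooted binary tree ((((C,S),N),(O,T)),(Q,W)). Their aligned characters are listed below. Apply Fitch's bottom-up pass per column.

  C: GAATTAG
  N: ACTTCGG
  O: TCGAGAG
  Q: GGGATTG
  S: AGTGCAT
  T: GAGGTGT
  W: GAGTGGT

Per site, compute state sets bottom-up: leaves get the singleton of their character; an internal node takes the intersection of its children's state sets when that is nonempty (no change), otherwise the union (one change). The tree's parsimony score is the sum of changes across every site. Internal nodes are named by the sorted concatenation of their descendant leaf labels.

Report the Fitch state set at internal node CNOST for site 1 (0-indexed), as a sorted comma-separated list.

A,C

CS@0: {G} ∪ {A} = {A,G} (union, +1)
CNS@0: {A,G} ∩ {A} = {A} (intersection, +0)
OT@0: {T} ∪ {G} = {G,T} (union, +1)
CNOST@0: {A} ∪ {G,T} = {A,G,T} (union, +1)
QW@0: {G} ∩ {G} = {G} (intersection, +0)
CNOQSTW@0: {A,G,T} ∩ {G} = {G} (intersection, +0)
CS@1: {A} ∪ {G} = {A,G} (union, +1)
CNS@1: {A,G} ∪ {C} = {A,C,G} (union, +1)
OT@1: {C} ∪ {A} = {A,C} (union, +1)
CNOST@1: {A,C,G} ∩ {A,C} = {A,C} (intersection, +0)
QW@1: {G} ∪ {A} = {A,G} (union, +1)
CNOQSTW@1: {A,C} ∩ {A,G} = {A} (intersection, +0)
CS@2: {A} ∪ {T} = {A,T} (union, +1)
CNS@2: {A,T} ∩ {T} = {T} (intersection, +0)
OT@2: {G} ∩ {G} = {G} (intersection, +0)
CNOST@2: {T} ∪ {G} = {G,T} (union, +1)
QW@2: {G} ∩ {G} = {G} (intersection, +0)
CNOQSTW@2: {G,T} ∩ {G} = {G} (intersection, +0)
CS@3: {T} ∪ {G} = {G,T} (union, +1)
CNS@3: {G,T} ∩ {T} = {T} (intersection, +0)
OT@3: {A} ∪ {G} = {A,G} (union, +1)
CNOST@3: {T} ∪ {A,G} = {A,G,T} (union, +1)
QW@3: {A} ∪ {T} = {A,T} (union, +1)
CNOQSTW@3: {A,G,T} ∩ {A,T} = {A,T} (intersection, +0)
CS@4: {T} ∪ {C} = {C,T} (union, +1)
CNS@4: {C,T} ∩ {C} = {C} (intersection, +0)
OT@4: {G} ∪ {T} = {G,T} (union, +1)
CNOST@4: {C} ∪ {G,T} = {C,G,T} (union, +1)
QW@4: {T} ∪ {G} = {G,T} (union, +1)
CNOQSTW@4: {C,G,T} ∩ {G,T} = {G,T} (intersection, +0)
CS@5: {A} ∩ {A} = {A} (intersection, +0)
CNS@5: {A} ∪ {G} = {A,G} (union, +1)
OT@5: {A} ∪ {G} = {A,G} (union, +1)
CNOST@5: {A,G} ∩ {A,G} = {A,G} (intersection, +0)
QW@5: {T} ∪ {G} = {G,T} (union, +1)
CNOQSTW@5: {A,G} ∩ {G,T} = {G} (intersection, +0)
CS@6: {G} ∪ {T} = {G,T} (union, +1)
CNS@6: {G,T} ∩ {G} = {G} (intersection, +0)
OT@6: {G} ∪ {T} = {G,T} (union, +1)
CNOST@6: {G} ∩ {G,T} = {G} (intersection, +0)
QW@6: {G} ∪ {T} = {G,T} (union, +1)
CNOQSTW@6: {G} ∩ {G,T} = {G} (intersection, +0)
per-site changes: [3, 4, 2, 4, 4, 3, 3]; total = 23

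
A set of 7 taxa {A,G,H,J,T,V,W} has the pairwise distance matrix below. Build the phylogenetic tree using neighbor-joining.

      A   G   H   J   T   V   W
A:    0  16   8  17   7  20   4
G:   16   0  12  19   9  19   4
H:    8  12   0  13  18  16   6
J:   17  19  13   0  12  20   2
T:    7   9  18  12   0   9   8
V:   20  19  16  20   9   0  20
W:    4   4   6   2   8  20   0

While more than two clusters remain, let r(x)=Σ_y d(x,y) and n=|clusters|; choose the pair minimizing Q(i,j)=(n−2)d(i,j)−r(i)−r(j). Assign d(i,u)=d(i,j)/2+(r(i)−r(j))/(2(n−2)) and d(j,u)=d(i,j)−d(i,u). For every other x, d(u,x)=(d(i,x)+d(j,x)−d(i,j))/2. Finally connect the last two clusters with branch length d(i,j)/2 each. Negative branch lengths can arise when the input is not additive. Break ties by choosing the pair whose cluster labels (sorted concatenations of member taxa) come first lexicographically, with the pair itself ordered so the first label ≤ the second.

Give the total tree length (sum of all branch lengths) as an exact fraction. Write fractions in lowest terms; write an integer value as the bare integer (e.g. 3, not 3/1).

1. join T+V (d=9, Q=-122) ⇒ TV; edges |T|=2/5, |V|=43/5
  updated: d(A,TV)=9, d(G,TV)=19/2, d(H,TV)=25/2, d(J,TV)=23/2, d(TV,W)=19/2
2. join J+W (d=2, Q=-80) ⇒ JW; edges |J|=45/8, |W|=-29/8
  updated: d(A,JW)=19/2, d(G,JW)=21/2, d(H,JW)=17/2, d(JW,TV)=19/2
3. join G+TV (d=19/2, Q=-60) ⇒ GTV; edges |G|=6, |TV|=7/2
  updated: d(A,GTV)=31/4, d(GTV,H)=15/2, d(GTV,JW)=21/4
4. join A+H (d=8, Q=-133/4) ⇒ AH; edges |A|=69/16, |H|=59/16
  updated: d(AH,GTV)=29/8, d(AH,JW)=5
5. join AH+GTV (d=29/8, Q=-111/8) ⇒ AGHTV; edges |AH|=27/16, |GTV|=31/16
  updated: d(AGHTV,JW)=53/16
6. join AGHTV+JW (d=53/16) ⇒ AGHJTVW; edges |AGHTV|=53/32, |JW|=53/32
final tree: (((A:69/16,H:59/16):27/16,(G:6,(T:2/5,V:43/5):7/2):31/16):53/32,(J:45/8,W:-29/8):53/32)
total length: 567/16

567/16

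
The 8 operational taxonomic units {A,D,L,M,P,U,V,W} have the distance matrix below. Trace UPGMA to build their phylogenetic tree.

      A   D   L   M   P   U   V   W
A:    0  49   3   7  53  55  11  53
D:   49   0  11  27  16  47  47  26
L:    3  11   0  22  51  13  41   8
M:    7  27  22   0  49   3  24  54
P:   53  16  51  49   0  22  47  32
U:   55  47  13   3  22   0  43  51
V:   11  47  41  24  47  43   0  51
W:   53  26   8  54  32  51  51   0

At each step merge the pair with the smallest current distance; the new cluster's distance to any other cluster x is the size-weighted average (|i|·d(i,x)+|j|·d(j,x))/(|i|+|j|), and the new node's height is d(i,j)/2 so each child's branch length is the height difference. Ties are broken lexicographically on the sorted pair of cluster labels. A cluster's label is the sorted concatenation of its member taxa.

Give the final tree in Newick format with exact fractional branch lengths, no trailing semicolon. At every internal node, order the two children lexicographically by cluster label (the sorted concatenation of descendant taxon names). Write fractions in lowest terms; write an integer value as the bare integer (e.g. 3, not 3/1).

((((A:3/2,L:3/2):85/8,(M:3/2,U:3/2):85/8):11/4,V:119/8):139/24,((D:8,P:8):13/2,W:29/2):37/6)

step 1: merge (A,L) at d=3; branch lengths A→3/2, L→3/2; new cluster AL
  updated: d(AL,D)=30, d(AL,M)=29/2, d(AL,P)=52, d(AL,U)=34, d(AL,V)=26, d(AL,W)=61/2
step 2: merge (M,U) at d=3; branch lengths M→3/2, U→3/2; new cluster MU
  updated: d(AL,MU)=97/4, d(D,MU)=37, d(MU,P)=71/2, d(MU,V)=67/2, d(MU,W)=105/2
step 3: merge (D,P) at d=16; branch lengths D→8, P→8; new cluster DP
  updated: d(AL,DP)=41, d(DP,MU)=145/4, d(DP,V)=47, d(DP,W)=29
step 4: merge (AL,MU) at d=97/4; branch lengths AL→85/8, MU→85/8; new cluster ALMU
  updated: d(ALMU,DP)=309/8, d(ALMU,V)=119/4, d(ALMU,W)=83/2
step 5: merge (DP,W) at d=29; branch lengths DP→13/2, W→29/2; new cluster DPW
  updated: d(ALMU,DPW)=475/12, d(DPW,V)=145/3
step 6: merge (ALMU,V) at d=119/4; branch lengths ALMU→11/4, V→119/8; new cluster ALMUV
  updated: d(ALMUV,DPW)=124/3
step 7: merge (ALMUV,DPW) at d=124/3; branch lengths ALMUV→139/24, DPW→37/6; new cluster ADLMPUVW
final tree: ((((A:3/2,L:3/2):85/8,(M:3/2,U:3/2):85/8):11/4,V:119/8):139/24,((D:8,P:8):13/2,W:29/2):37/6)
total length: 563/6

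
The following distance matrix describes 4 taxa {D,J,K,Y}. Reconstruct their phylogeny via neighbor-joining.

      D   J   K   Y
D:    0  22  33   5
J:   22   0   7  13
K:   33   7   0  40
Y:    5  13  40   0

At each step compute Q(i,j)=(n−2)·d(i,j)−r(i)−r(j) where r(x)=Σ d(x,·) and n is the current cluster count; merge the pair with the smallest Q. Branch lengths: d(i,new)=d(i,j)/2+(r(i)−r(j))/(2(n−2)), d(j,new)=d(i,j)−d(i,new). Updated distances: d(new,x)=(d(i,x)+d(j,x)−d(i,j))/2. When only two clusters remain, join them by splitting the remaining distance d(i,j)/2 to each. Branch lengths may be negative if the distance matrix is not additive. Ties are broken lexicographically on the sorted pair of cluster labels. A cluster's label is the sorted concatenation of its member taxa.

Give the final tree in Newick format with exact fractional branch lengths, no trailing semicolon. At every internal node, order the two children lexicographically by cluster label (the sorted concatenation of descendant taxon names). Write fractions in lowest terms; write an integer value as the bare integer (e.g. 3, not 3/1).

iteration 1: select D,Y (d=5, Q=-108); attach at lengths (3, 2); label the merged cluster DY
  updated: d(DY,J)=15, d(DY,K)=34
iteration 2: select DY,J (d=15, Q=-56); attach at lengths (21, -6); label the merged cluster DJY
  updated: d(DJY,K)=13
iteration 3: select DJY,K (d=13); attach at lengths (13/2, 13/2); label the merged cluster DJKY
final tree: (((D:3,Y:2):21,J:-6):13/2,K:13/2)
total length: 33

(((D:3,Y:2):21,J:-6):13/2,K:13/2)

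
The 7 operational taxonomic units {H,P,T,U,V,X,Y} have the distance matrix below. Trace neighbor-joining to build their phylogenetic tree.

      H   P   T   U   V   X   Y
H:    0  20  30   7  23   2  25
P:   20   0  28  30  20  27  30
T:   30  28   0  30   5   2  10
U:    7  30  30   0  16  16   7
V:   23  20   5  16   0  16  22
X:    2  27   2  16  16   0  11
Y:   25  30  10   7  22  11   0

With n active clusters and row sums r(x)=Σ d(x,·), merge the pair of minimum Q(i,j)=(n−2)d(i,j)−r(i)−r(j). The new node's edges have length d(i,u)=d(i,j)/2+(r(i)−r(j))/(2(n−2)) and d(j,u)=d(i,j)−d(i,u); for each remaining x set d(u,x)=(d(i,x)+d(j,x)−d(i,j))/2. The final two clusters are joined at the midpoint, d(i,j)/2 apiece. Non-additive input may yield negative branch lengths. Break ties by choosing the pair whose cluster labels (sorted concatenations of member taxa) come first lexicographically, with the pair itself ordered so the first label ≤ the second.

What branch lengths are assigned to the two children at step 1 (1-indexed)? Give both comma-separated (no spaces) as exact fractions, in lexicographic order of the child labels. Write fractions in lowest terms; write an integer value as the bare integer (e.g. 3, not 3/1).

1. join T+V (d=5, Q=-182) ⇒ TV; edges |T|=14/5, |V|=11/5
  updated: d(H,TV)=24, d(P,TV)=43/2, d(TV,U)=41/2, d(TV,X)=13/2, d(TV,Y)=27/2
2. join U+Y (d=7, Q=-139) ⇒ UY; edges |U|=11/4, |Y|=17/4
  updated: d(H,UY)=25/2, d(P,UY)=53/2, d(TV,UY)=27/2, d(UY,X)=10
3. join H+X (d=2, Q=-98) ⇒ HX; edges |H|=19/6, |X|=-7/6
  updated: d(HX,P)=45/2, d(HX,TV)=57/4, d(HX,UY)=41/4
4. join HX+UY (d=41/4, Q=-307/4) ⇒ HUXY; edges |HX|=69/16, |UY|=95/16
  updated: d(HUXY,P)=155/8, d(HUXY,TV)=35/4
5. join HUXY+P (d=155/8, Q=-397/8) ⇒ HPUXY; edges |HUXY|=53/16, |P|=257/16
  updated: d(HPUXY,TV)=87/16
6. join HPUXY+TV (d=87/16) ⇒ HPTUVXY; edges |HPUXY|=87/32, |TV|=87/32
final tree: ((((H:19/6,X:-7/6):69/16,(U:11/4,Y:17/4):95/16):53/16,P:257/16):87/32,(T:14/5,V:11/5):87/32)
total length: 785/16

14/5,11/5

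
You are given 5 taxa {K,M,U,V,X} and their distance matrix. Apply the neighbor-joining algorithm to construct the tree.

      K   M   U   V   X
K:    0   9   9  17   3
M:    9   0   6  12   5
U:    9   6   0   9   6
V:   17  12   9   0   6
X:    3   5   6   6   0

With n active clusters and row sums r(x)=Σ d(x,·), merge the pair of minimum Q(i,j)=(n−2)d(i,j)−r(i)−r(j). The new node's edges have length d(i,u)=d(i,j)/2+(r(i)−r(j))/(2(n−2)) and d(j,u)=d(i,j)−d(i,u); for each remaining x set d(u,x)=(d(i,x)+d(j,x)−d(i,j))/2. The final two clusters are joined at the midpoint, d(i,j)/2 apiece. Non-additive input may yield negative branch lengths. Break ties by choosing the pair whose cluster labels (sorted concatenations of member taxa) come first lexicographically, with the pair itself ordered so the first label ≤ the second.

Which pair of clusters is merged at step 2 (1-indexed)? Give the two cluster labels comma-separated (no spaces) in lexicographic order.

step 1: merge (K,X) at d=3, Q=-49; branch lengths K→9/2, X→-3/2; new cluster KX
  updated: d(KX,M)=11/2, d(KX,U)=6, d(KX,V)=10
step 2: merge (KX,M) at d=11/2, Q=-34; branch lengths KX→9/4, M→13/4; new cluster KMX
  updated: d(KMX,U)=13/4, d(KMX,V)=33/4
step 3: merge (KMX,U) at d=13/4, Q=-41/2; branch lengths KMX→5/4, U→2; new cluster KMUX
  updated: d(KMUX,V)=7
step 4: merge (KMUX,V) at d=7; branch lengths KMUX→7/2, V→7/2; new cluster KMUVX
final tree: ((((K:9/2,X:-3/2):9/4,M:13/4):5/4,U:2):7/2,V:7/2)
total length: 75/4

KX,M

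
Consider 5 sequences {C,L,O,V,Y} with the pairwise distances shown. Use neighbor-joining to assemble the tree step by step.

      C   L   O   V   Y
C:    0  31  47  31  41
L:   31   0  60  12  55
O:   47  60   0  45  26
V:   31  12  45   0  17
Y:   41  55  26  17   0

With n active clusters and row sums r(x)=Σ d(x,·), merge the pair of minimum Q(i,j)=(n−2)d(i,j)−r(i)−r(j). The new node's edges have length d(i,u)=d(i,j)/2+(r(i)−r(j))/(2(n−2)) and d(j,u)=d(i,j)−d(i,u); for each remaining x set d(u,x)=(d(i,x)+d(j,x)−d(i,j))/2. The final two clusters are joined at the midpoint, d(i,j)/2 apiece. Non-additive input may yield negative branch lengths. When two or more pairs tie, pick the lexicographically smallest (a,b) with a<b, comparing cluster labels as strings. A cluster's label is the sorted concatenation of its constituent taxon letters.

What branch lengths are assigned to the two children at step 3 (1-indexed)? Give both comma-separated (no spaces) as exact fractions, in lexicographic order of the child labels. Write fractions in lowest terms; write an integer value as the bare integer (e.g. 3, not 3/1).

77/8,101/8

1. join O+Y (d=26, Q=-239) ⇒ OY; edges |O|=39/2, |Y|=13/2
  updated: d(C,OY)=31, d(L,OY)=89/2, d(OY,V)=18
2. join C+OY (d=31, Q=-249/2) ⇒ COY; edges |C|=123/8, |OY|=125/8
  updated: d(COY,L)=89/4, d(COY,V)=9
3. join COY+L (d=89/4, Q=-173/4) ⇒ CLOY; edges |COY|=77/8, |L|=101/8
  updated: d(CLOY,V)=-5/8
4. join CLOY+V (d=-5/8) ⇒ CLOVY; edges |CLOY|=-5/16, |V|=-5/16
final tree: (((C:123/8,(O:39/2,Y:13/2):125/8):77/8,L:101/8):-5/16,V:-5/16)
total length: 629/8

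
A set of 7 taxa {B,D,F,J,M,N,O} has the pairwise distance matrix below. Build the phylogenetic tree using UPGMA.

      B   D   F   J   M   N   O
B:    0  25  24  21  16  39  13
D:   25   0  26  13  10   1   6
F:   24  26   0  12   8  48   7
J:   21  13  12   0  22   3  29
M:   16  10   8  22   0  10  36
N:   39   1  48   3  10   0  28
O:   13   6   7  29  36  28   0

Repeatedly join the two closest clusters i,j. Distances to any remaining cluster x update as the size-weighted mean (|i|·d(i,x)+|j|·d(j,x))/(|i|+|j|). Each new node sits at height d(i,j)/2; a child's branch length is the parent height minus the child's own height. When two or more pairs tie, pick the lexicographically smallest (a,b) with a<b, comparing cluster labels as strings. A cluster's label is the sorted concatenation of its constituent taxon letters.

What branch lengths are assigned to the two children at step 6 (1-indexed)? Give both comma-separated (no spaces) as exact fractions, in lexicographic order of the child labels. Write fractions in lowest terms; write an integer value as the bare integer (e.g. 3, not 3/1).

1. join D+N (d=1) ⇒ DN; edges |D|=1/2, |N|=1/2
  updated: d(B,DN)=32, d(DN,F)=37, d(DN,J)=8, d(DN,M)=10, d(DN,O)=17
2. join F+O (d=7) ⇒ FO; edges |F|=7/2, |O|=7/2
  updated: d(B,FO)=37/2, d(DN,FO)=27, d(FO,J)=41/2, d(FO,M)=22
3. join DN+J (d=8) ⇒ DJN; edges |DN|=7/2, |J|=4
  updated: d(B,DJN)=85/3, d(DJN,FO)=149/6, d(DJN,M)=14
4. join DJN+M (d=14) ⇒ DJMN; edges |DJN|=3, |M|=7
  updated: d(B,DJMN)=101/4, d(DJMN,FO)=193/8
5. join B+FO (d=37/2) ⇒ BFO; edges |B|=37/4, |FO|=23/4
  updated: d(BFO,DJMN)=49/2
6. join BFO+DJMN (d=49/2) ⇒ BDFJMNO; edges |BFO|=3, |DJMN|=21/4
final tree: ((B:37/4,(F:7/2,O:7/2):23/4):3,(((D:1/2,N:1/2):7/2,J:4):3,M:7):21/4)
total length: 195/4

3,21/4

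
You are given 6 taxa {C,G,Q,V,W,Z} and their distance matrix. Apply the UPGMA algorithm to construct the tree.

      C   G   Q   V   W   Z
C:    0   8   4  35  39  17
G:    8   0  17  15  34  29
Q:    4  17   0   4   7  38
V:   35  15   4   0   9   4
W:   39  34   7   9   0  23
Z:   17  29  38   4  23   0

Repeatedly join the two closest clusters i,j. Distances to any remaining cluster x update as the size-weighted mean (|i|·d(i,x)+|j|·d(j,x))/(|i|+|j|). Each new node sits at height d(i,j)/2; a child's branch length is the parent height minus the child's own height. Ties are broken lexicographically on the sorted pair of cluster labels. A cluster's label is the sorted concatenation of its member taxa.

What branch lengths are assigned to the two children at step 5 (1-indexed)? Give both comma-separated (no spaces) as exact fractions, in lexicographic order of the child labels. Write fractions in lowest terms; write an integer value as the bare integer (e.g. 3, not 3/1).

step 1: merge (C,Q) at d=4; branch lengths C→2, Q→2; new cluster CQ
  updated: d(CQ,G)=25/2, d(CQ,V)=39/2, d(CQ,W)=23, d(CQ,Z)=55/2
step 2: merge (V,Z) at d=4; branch lengths V→2, Z→2; new cluster VZ
  updated: d(CQ,VZ)=47/2, d(G,VZ)=22, d(VZ,W)=16
step 3: merge (CQ,G) at d=25/2; branch lengths CQ→17/4, G→25/4; new cluster CGQ
  updated: d(CGQ,VZ)=23, d(CGQ,W)=80/3
step 4: merge (VZ,W) at d=16; branch lengths VZ→6, W→8; new cluster VWZ
  updated: d(CGQ,VWZ)=218/9
step 5: merge (CGQ,VWZ) at d=218/9; branch lengths CGQ→211/36, VWZ→37/9; new cluster CGQVWZ
final tree: (((C:2,Q:2):17/4,G:25/4):211/36,((V:2,Z:2):6,W:8):37/9)
total length: 1529/36

211/36,37/9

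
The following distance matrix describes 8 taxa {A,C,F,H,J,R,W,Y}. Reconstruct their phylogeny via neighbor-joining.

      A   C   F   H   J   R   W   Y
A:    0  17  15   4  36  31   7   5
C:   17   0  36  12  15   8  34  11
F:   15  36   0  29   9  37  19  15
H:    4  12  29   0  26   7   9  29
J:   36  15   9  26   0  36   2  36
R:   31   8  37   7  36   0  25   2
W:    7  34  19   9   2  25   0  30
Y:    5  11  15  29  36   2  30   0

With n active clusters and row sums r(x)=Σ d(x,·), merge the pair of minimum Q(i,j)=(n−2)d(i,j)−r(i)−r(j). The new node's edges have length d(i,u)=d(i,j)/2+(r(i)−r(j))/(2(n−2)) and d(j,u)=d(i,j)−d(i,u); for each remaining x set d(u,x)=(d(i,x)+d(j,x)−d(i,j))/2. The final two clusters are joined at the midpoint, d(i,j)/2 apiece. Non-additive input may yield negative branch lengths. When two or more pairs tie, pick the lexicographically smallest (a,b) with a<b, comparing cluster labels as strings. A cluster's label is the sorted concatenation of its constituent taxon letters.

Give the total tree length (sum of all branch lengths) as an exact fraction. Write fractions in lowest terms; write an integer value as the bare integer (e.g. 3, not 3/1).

step 1: merge (J,W) at d=2, Q=-274; branch lengths J→23/6, W→-11/6; new cluster JW
  updated: d(A,JW)=41/2, d(C,JW)=47/2, d(F,JW)=13, d(H,JW)=33/2, d(JW,R)=59/2, d(JW,Y)=32
step 2: merge (F,JW) at d=13, Q=-215; branch lengths F→15/2, JW→11/2; new cluster FJW
  updated: d(A,FJW)=45/4, d(C,FJW)=93/4, d(FJW,H)=65/4, d(FJW,R)=107/4, d(FJW,Y)=17
step 3: merge (R,Y) at d=2, Q=-523/4; branch lengths R→75/32, Y→-11/32; new cluster RY
  updated: d(A,RY)=17, d(C,RY)=17/2, d(FJW,RY)=167/8, d(H,RY)=17
step 4: merge (C,RY) at d=17/2, Q=-789/8; branch lengths C→61/16, RY→75/16; new cluster CRY
  updated: d(A,CRY)=51/4, d(CRY,FJW)=285/16, d(CRY,H)=41/4
step 5: merge (A,FJW) at d=45/4, Q=-813/16; branch lengths A→83/64, FJW→637/64; new cluster AFJW
  updated: d(AFJW,CRY)=309/32, d(AFJW,H)=9/2
step 6: merge (AFJW,CRY) at d=309/32, Q=-781/32; branch lengths AFJW→125/64, CRY→493/64; new cluster ACFJRWY
  updated: d(ACFJRWY,H)=163/64
step 7: merge (ACFJRWY,H) at d=163/64; branch lengths ACFJRWY→163/128, H→163/128; new cluster ACFHJRWY
final tree: (((A:83/64,(F:15/2,(J:23/6,W:-11/6):11/2):637/64):125/64,(C:61/16,(R:75/32,Y:-11/32):75/16):493/64):163/128,H:163/128)
total length: 3133/64

3133/64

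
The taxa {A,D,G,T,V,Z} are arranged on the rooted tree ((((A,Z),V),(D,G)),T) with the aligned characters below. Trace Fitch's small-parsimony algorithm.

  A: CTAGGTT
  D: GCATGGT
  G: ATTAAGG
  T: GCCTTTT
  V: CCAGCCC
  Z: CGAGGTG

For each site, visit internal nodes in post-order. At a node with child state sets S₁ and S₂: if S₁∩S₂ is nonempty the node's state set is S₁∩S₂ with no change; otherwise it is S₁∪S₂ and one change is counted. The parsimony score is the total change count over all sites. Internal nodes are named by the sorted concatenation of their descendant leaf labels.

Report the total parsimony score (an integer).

17

site 0, node AZ: A={C} ∩ Z={C} → {C} (+0)
site 0, node AVZ: AZ={C} ∩ V={C} → {C} (+0)
site 0, node DG: D={G} ∪ G={A} → {A,G} (+1)
site 0, node ADGVZ: AVZ={C} ∪ DG={A,G} → {A,C,G} (+1)
site 0, node ADGTVZ: ADGVZ={A,C,G} ∩ T={G} → {G} (+0)
site 1, node AZ: A={T} ∪ Z={G} → {G,T} (+1)
site 1, node AVZ: AZ={G,T} ∪ V={C} → {C,G,T} (+1)
site 1, node DG: D={C} ∪ G={T} → {C,T} (+1)
site 1, node ADGVZ: AVZ={C,G,T} ∩ DG={C,T} → {C,T} (+0)
site 1, node ADGTVZ: ADGVZ={C,T} ∩ T={C} → {C} (+0)
site 2, node AZ: A={A} ∩ Z={A} → {A} (+0)
site 2, node AVZ: AZ={A} ∩ V={A} → {A} (+0)
site 2, node DG: D={A} ∪ G={T} → {A,T} (+1)
site 2, node ADGVZ: AVZ={A} ∩ DG={A,T} → {A} (+0)
site 2, node ADGTVZ: ADGVZ={A} ∪ T={C} → {A,C} (+1)
site 3, node AZ: A={G} ∩ Z={G} → {G} (+0)
site 3, node AVZ: AZ={G} ∩ V={G} → {G} (+0)
site 3, node DG: D={T} ∪ G={A} → {A,T} (+1)
site 3, node ADGVZ: AVZ={G} ∪ DG={A,T} → {A,G,T} (+1)
site 3, node ADGTVZ: ADGVZ={A,G,T} ∩ T={T} → {T} (+0)
site 4, node AZ: A={G} ∩ Z={G} → {G} (+0)
site 4, node AVZ: AZ={G} ∪ V={C} → {C,G} (+1)
site 4, node DG: D={G} ∪ G={A} → {A,G} (+1)
site 4, node ADGVZ: AVZ={C,G} ∩ DG={A,G} → {G} (+0)
site 4, node ADGTVZ: ADGVZ={G} ∪ T={T} → {G,T} (+1)
site 5, node AZ: A={T} ∩ Z={T} → {T} (+0)
site 5, node AVZ: AZ={T} ∪ V={C} → {C,T} (+1)
site 5, node DG: D={G} ∩ G={G} → {G} (+0)
site 5, node ADGVZ: AVZ={C,T} ∪ DG={G} → {C,G,T} (+1)
site 5, node ADGTVZ: ADGVZ={C,G,T} ∩ T={T} → {T} (+0)
site 6, node AZ: A={T} ∪ Z={G} → {G,T} (+1)
site 6, node AVZ: AZ={G,T} ∪ V={C} → {C,G,T} (+1)
site 6, node DG: D={T} ∪ G={G} → {G,T} (+1)
site 6, node ADGVZ: AVZ={C,G,T} ∩ DG={G,T} → {G,T} (+0)
site 6, node ADGTVZ: ADGVZ={G,T} ∩ T={T} → {T} (+0)
per-site changes: [2, 3, 2, 2, 3, 2, 3]; total = 17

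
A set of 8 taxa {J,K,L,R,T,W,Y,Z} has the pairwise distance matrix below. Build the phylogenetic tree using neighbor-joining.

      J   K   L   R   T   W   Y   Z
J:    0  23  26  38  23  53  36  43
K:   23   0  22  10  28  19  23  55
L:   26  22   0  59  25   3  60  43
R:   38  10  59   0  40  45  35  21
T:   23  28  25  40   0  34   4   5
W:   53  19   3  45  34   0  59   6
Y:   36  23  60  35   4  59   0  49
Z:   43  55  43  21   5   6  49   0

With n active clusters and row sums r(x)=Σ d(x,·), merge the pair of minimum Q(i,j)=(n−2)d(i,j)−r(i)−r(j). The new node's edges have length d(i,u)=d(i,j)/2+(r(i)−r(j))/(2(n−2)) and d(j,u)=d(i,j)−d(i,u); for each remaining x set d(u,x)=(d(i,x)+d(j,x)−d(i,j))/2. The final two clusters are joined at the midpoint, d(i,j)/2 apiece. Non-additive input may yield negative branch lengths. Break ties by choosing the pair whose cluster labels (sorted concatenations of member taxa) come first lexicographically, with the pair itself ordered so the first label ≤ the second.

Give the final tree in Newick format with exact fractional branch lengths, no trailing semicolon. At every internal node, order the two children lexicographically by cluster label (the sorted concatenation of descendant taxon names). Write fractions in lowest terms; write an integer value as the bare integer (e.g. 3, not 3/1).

(((J:505/32,(K:17/24,R:223/24):311/32):55/32,((L:37/12,W:-1/12):193/16,Z:175/16):319/32):369/64,(T:-57/10,Y:97/10):369/64)

step 1: merge (L,W) at d=3, Q=-439; branch lengths L→37/12, W→-1/12; new cluster LW
  updated: d(J,LW)=38, d(K,LW)=19, d(LW,R)=101/2, d(LW,T)=28, d(LW,Y)=58, d(LW,Z)=23
step 2: merge (T,Y) at d=4, Q=-313; branch lengths T→-57/10, Y→97/10; new cluster TY
  updated: d(J,TY)=55/2, d(K,TY)=47/2, d(LW,TY)=41, d(R,TY)=71/2, d(TY,Z)=25
step 3: merge (LW,Z) at d=23, Q=-493/2; branch lengths LW→193/16, Z→175/16; new cluster LWZ
  updated: d(J,LWZ)=29, d(K,LWZ)=51/2, d(LWZ,R)=97/4, d(LWZ,TY)=43/2
step 4: merge (K,R) at d=10, Q=-639/4; branch lengths K→17/24, R→223/24; new cluster KR
  updated: d(J,KR)=51/2, d(KR,LWZ)=159/8, d(KR,TY)=49/2
step 5: merge (J,KR) at d=51/2, Q=-807/8; branch lengths J→505/32, KR→311/32; new cluster JKR
  updated: d(JKR,LWZ)=187/16, d(JKR,TY)=53/4
step 6: merge (JKR,LWZ) at d=187/16, Q=-743/16; branch lengths JKR→55/32, LWZ→319/32; new cluster JKLRWZ
  updated: d(JKLRWZ,TY)=369/32
step 7: merge (JKLRWZ,TY) at d=369/32; branch lengths JKLRWZ→369/64, TY→369/64; new cluster JKLRTWYZ
final tree: (((J:505/32,(K:17/24,R:223/24):311/32):55/32,((L:37/12,W:-1/12):193/16,Z:175/16):319/32):369/64,(T:-57/10,Y:97/10):369/64)
total length: 2839/32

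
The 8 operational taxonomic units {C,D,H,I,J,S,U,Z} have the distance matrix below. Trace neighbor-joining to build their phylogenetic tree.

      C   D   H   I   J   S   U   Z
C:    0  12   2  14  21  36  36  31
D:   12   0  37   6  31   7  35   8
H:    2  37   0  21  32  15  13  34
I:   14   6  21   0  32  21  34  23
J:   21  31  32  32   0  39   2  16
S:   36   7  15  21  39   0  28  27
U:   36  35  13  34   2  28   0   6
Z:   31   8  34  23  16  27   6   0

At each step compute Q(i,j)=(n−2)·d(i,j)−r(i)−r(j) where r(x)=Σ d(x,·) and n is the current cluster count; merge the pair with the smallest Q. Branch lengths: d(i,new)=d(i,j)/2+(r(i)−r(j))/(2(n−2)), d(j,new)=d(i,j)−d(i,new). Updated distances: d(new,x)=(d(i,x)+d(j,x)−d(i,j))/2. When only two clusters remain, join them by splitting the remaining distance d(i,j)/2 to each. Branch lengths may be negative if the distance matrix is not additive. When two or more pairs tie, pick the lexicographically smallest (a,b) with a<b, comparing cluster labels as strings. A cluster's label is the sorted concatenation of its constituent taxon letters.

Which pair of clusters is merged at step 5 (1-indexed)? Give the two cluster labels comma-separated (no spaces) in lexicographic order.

CH,JUZ

iteration 1: select J,U (d=2, Q=-315); attach at lengths (31/12, -7/12); label the merged cluster JU
  updated: d(C,JU)=55/2, d(D,JU)=32, d(H,JU)=43/2, d(I,JU)=32, d(JU,S)=65/2, d(JU,Z)=10
iteration 2: select C,H (d=2, Q=-243); attach at lengths (1/5, 9/5); label the merged cluster CH
  updated: d(CH,D)=47/2, d(CH,I)=33/2, d(CH,JU)=47/2, d(CH,S)=49/2, d(CH,Z)=63/2
iteration 3: select JU,Z (d=10, Q=-379/2); attach at lengths (141/16, 19/16); label the merged cluster JUZ
  updated: d(CH,JUZ)=45/2, d(D,JUZ)=15, d(I,JUZ)=45/2, d(JUZ,S)=99/4
iteration 4: select D,S (d=7, Q=-431/4); attach at lengths (-19/24, 187/24); label the merged cluster DS
  updated: d(CH,DS)=41/2, d(DS,I)=10, d(DS,JUZ)=131/8
iteration 5: select CH,JUZ (d=45/2, Q=-607/8); attach at lengths (345/32, 375/32); label the merged cluster CHJUZ
  updated: d(CHJUZ,DS)=115/16, d(CHJUZ,I)=33/4
iteration 6: select CHJUZ,DS (d=115/16, Q=-407/16); attach at lengths (87/32, 143/32); label the merged cluster CDHJSUZ
  updated: d(CDHJSUZ,I)=177/32
iteration 7: select CDHJSUZ,I (d=177/32); attach at lengths (177/64, 177/64); label the merged cluster CDHIJSUZ
final tree: ((((C:1/5,H:9/5):345/32,((J:31/12,U:-7/12):141/16,Z:19/16):375/32):87/32,(D:-19/24,S:187/24):143/32):177/64,I:177/64)
total length: 1799/32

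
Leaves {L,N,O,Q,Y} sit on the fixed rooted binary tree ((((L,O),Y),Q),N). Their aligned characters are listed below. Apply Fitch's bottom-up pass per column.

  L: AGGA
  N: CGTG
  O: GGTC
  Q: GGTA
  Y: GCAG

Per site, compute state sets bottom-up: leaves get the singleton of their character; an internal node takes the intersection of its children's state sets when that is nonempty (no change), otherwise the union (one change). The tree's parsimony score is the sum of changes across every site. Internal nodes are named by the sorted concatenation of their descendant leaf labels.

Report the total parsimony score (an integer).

[col 0] LO: children L:{A}, O:{G} ∪→ {A,G}; cost 1
[col 0] LOY: children LO:{A,G}, Y:{G} ∩→ {G}; cost 0
[col 0] LOQY: children LOY:{G}, Q:{G} ∩→ {G}; cost 0
[col 0] LNOQY: children LOQY:{G}, N:{C} ∪→ {C,G}; cost 1
[col 1] LO: children L:{G}, O:{G} ∩→ {G}; cost 0
[col 1] LOY: children LO:{G}, Y:{C} ∪→ {C,G}; cost 1
[col 1] LOQY: children LOY:{C,G}, Q:{G} ∩→ {G}; cost 0
[col 1] LNOQY: children LOQY:{G}, N:{G} ∩→ {G}; cost 0
[col 2] LO: children L:{G}, O:{T} ∪→ {G,T}; cost 1
[col 2] LOY: children LO:{G,T}, Y:{A} ∪→ {A,G,T}; cost 1
[col 2] LOQY: children LOY:{A,G,T}, Q:{T} ∩→ {T}; cost 0
[col 2] LNOQY: children LOQY:{T}, N:{T} ∩→ {T}; cost 0
[col 3] LO: children L:{A}, O:{C} ∪→ {A,C}; cost 1
[col 3] LOY: children LO:{A,C}, Y:{G} ∪→ {A,C,G}; cost 1
[col 3] LOQY: children LOY:{A,C,G}, Q:{A} ∩→ {A}; cost 0
[col 3] LNOQY: children LOQY:{A}, N:{G} ∪→ {A,G}; cost 1
per-site changes: [2, 1, 2, 3]; total = 8

8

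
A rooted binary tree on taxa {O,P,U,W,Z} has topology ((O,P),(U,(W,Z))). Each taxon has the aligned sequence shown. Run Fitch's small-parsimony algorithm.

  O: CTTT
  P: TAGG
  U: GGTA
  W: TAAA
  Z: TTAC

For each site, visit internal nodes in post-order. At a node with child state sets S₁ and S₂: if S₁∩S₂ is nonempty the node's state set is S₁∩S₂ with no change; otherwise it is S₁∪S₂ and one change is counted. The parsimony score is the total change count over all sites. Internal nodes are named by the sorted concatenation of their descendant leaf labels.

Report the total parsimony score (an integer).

10

OP@0: {C} ∪ {T} = {C,T} (union, +1)
WZ@0: {T} ∩ {T} = {T} (intersection, +0)
UWZ@0: {G} ∪ {T} = {G,T} (union, +1)
OPUWZ@0: {C,T} ∩ {G,T} = {T} (intersection, +0)
OP@1: {T} ∪ {A} = {A,T} (union, +1)
WZ@1: {A} ∪ {T} = {A,T} (union, +1)
UWZ@1: {G} ∪ {A,T} = {A,G,T} (union, +1)
OPUWZ@1: {A,T} ∩ {A,G,T} = {A,T} (intersection, +0)
OP@2: {T} ∪ {G} = {G,T} (union, +1)
WZ@2: {A} ∩ {A} = {A} (intersection, +0)
UWZ@2: {T} ∪ {A} = {A,T} (union, +1)
OPUWZ@2: {G,T} ∩ {A,T} = {T} (intersection, +0)
OP@3: {T} ∪ {G} = {G,T} (union, +1)
WZ@3: {A} ∪ {C} = {A,C} (union, +1)
UWZ@3: {A} ∩ {A,C} = {A} (intersection, +0)
OPUWZ@3: {G,T} ∪ {A} = {A,G,T} (union, +1)
per-site changes: [2, 3, 2, 3]; total = 10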